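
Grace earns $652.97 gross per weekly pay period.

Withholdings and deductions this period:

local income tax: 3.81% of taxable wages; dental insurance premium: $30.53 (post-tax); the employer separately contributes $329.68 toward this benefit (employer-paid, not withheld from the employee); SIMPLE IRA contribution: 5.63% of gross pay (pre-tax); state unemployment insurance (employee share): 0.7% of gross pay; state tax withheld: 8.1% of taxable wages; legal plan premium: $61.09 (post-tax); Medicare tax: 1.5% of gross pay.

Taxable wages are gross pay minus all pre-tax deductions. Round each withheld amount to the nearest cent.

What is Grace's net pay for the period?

SIMPLE IRA contribution: $652.97 × 0.0563 = $36.76
Taxable wages = $652.97 − $36.76 = $616.21
Local income tax: $616.21 × 0.0381 = $23.48
State tax withheld: $616.21 × 0.081 = $49.91
Medicare tax: $652.97 × 0.015 = $9.79
State unemployment insurance (employee share): $652.97 × 0.007 = $4.57
Dental insurance premium: $30.53
Legal plan premium: $61.09
(Employer's $329.68 toward dental insurance premium is not withheld from the employee.)
Total deductions = $36.76 + $23.48 + $49.91 + $9.79 + $4.57 + $30.53 + $61.09 = $216.13
Net pay = $652.97 − $216.13 = $436.84

$436.84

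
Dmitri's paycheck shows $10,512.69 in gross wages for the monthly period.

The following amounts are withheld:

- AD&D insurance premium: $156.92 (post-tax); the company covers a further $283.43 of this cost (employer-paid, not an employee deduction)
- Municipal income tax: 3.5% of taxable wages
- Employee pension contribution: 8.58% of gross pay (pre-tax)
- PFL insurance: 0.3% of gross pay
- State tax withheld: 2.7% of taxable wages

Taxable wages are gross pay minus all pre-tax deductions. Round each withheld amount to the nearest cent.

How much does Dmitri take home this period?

$8,826.38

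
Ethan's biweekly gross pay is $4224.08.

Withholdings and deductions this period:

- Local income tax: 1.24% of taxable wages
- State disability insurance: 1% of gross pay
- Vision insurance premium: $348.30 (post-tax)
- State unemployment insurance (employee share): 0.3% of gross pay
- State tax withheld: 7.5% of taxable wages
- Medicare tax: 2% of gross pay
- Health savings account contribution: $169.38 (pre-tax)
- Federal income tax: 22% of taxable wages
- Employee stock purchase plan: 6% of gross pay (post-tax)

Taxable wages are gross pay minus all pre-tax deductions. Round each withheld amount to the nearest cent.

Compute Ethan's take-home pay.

Health savings account contribution: $169.38
Taxable wages = $4224.08 − $169.38 = $4054.70
Local income tax: $4054.70 × 0.0124 = $50.28
State tax withheld: $4054.70 × 0.075 = $304.10
Federal income tax: $4054.70 × 0.22 = $892.03
State unemployment insurance (employee share): $4224.08 × 0.003 = $12.67
Medicare tax: $4224.08 × 0.02 = $84.48
State disability insurance: $4224.08 × 0.01 = $42.24
Employee stock purchase plan: $4224.08 × 0.06 = $253.44
Vision insurance premium: $348.30
Total deductions = $169.38 + $50.28 + $304.10 + $892.03 + $12.67 + $84.48 + $42.24 + $253.44 + $348.30 = $2156.92
Net pay = $4224.08 − $2156.92 = $2067.16

$2067.16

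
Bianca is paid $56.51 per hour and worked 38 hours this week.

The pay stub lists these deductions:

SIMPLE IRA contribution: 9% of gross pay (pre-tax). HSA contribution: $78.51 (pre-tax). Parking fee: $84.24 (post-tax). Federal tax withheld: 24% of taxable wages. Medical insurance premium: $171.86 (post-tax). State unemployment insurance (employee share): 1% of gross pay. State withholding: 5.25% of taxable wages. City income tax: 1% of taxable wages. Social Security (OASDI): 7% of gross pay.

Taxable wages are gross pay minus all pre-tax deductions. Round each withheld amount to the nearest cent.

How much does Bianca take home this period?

Gross pay: 38 × $56.51 = $2,147.38
SIMPLE IRA contribution: $2,147.38 × 0.09 = $193.26
HSA contribution: $78.51
Pre-tax total = $193.26 + $78.51 = $271.77
Taxable wages = $2,147.38 − $271.77 = $1,875.61
Federal tax withheld: $1,875.61 × 0.24 = $450.15
State withholding: $1,875.61 × 0.0525 = $98.47
City income tax: $1,875.61 × 0.01 = $18.76
Social Security (OASDI): $2,147.38 × 0.07 = $150.32
State unemployment insurance (employee share): $2,147.38 × 0.01 = $21.47
Medical insurance premium: $171.86
Parking fee: $84.24
Total deductions = $193.26 + $78.51 + $450.15 + $98.47 + $18.76 + $150.32 + $21.47 + $171.86 + $84.24 = $1,267.04
Net pay = $2,147.38 − $1,267.04 = $880.34

$880.34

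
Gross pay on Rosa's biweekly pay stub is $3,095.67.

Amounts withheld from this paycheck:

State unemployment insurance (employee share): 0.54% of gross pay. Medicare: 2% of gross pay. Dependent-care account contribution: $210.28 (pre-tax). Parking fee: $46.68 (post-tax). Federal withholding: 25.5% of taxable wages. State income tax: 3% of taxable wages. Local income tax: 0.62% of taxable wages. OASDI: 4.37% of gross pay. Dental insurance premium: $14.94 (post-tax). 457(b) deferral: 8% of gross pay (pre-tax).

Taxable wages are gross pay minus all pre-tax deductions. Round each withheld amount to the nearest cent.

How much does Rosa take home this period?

$1,594.11

Dependent-care account contribution: $210.28
457(b) deferral: $3,095.67 × 0.08 = $247.65
Pre-tax total = $210.28 + $247.65 = $457.93
Taxable wages = $3,095.67 − $457.93 = $2,637.74
Federal withholding: $2,637.74 × 0.255 = $672.62
State income tax: $2,637.74 × 0.03 = $79.13
Local income tax: $2,637.74 × 0.0062 = $16.35
State unemployment insurance (employee share): $3,095.67 × 0.0054 = $16.72
OASDI: $3,095.67 × 0.0437 = $135.28
Medicare: $3,095.67 × 0.02 = $61.91
Dental insurance premium: $14.94
Parking fee: $46.68
Total deductions = $210.28 + $247.65 + $672.62 + $79.13 + $16.35 + $16.72 + $135.28 + $61.91 + $14.94 + $46.68 = $1,501.56
Net pay = $3,095.67 − $1,501.56 = $1,594.11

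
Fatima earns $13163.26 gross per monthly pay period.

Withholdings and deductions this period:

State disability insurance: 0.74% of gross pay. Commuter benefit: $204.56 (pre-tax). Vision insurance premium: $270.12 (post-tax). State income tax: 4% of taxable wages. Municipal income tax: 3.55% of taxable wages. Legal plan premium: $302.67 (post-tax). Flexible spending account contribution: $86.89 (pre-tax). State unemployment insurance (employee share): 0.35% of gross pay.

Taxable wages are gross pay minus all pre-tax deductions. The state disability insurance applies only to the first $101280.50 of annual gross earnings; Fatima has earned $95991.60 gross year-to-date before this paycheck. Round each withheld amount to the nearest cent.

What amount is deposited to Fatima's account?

Commuter benefit: $204.56
Flexible spending account contribution: $86.89
Pre-tax total = $204.56 + $86.89 = $291.45
Taxable wages = $13163.26 − $291.45 = $12871.81
Municipal income tax: $12871.81 × 0.0355 = $456.95
State income tax: $12871.81 × 0.04 = $514.87
State disability insurance: only $101280.50 − $95991.60 = $5288.90 of this check is subject → $5288.90 × 0.0074 = $39.14
State unemployment insurance (employee share): $13163.26 × 0.0035 = $46.07
Legal plan premium: $302.67
Vision insurance premium: $270.12
Total deductions = $204.56 + $86.89 + $456.95 + $514.87 + $39.14 + $46.07 + $302.67 + $270.12 = $1921.27
Net pay = $13163.26 − $1921.27 = $11241.99

$11241.99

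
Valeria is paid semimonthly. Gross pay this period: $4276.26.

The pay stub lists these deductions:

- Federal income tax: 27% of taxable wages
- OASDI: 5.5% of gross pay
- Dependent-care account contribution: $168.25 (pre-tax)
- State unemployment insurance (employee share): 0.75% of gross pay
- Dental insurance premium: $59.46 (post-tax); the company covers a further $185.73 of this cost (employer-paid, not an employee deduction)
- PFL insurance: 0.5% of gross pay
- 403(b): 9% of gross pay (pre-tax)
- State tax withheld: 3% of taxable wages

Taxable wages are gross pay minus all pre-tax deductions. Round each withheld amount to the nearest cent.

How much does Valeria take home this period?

$2258.11

403(b): $4276.26 × 0.09 = $384.86
Dependent-care account contribution: $168.25
Pre-tax total = $384.86 + $168.25 = $553.11
Taxable wages = $4276.26 − $553.11 = $3723.15
State tax withheld: $3723.15 × 0.03 = $111.69
Federal income tax: $3723.15 × 0.27 = $1005.25
OASDI: $4276.26 × 0.055 = $235.19
PFL insurance: $4276.26 × 0.005 = $21.38
State unemployment insurance (employee share): $4276.26 × 0.0075 = $32.07
Dental insurance premium: $59.46
(Employer's $185.73 toward dental insurance premium is not withheld from the employee.)
Total deductions = $384.86 + $168.25 + $111.69 + $1005.25 + $235.19 + $21.38 + $32.07 + $59.46 = $2018.15
Net pay = $4276.26 − $2018.15 = $2258.11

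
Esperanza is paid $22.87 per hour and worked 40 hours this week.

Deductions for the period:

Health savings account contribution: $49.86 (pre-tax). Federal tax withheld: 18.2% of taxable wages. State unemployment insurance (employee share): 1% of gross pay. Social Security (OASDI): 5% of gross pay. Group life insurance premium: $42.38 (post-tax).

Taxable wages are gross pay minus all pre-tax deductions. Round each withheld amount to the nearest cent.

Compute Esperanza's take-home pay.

Gross pay: 40 × $22.87 = $914.80
Health savings account contribution: $49.86
Taxable wages = $914.80 − $49.86 = $864.94
Federal tax withheld: $864.94 × 0.182 = $157.42
Social Security (OASDI): $914.80 × 0.05 = $45.74
State unemployment insurance (employee share): $914.80 × 0.01 = $9.15
Group life insurance premium: $42.38
Total deductions = $49.86 + $157.42 + $45.74 + $9.15 + $42.38 = $304.55
Net pay = $914.80 − $304.55 = $610.25

$610.25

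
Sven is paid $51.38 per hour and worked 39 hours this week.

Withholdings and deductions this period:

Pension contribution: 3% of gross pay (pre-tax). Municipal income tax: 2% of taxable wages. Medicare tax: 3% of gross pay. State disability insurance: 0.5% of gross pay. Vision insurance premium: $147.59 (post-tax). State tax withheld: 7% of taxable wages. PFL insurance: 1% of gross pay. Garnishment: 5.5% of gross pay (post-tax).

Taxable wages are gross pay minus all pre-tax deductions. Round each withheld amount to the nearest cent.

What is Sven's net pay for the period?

$1420.81

Gross pay: 39 × $51.38 = $2003.82
Pension contribution: $2003.82 × 0.03 = $60.11
Taxable wages = $2003.82 − $60.11 = $1943.71
State tax withheld: $1943.71 × 0.07 = $136.06
Municipal income tax: $1943.71 × 0.02 = $38.87
PFL insurance: $2003.82 × 0.01 = $20.04
Medicare tax: $2003.82 × 0.03 = $60.11
State disability insurance: $2003.82 × 0.005 = $10.02
Vision insurance premium: $147.59
Garnishment: $2003.82 × 0.055 = $110.21
Total deductions = $60.11 + $136.06 + $38.87 + $20.04 + $60.11 + $10.02 + $147.59 + $110.21 = $583.01
Net pay = $2003.82 − $583.01 = $1420.81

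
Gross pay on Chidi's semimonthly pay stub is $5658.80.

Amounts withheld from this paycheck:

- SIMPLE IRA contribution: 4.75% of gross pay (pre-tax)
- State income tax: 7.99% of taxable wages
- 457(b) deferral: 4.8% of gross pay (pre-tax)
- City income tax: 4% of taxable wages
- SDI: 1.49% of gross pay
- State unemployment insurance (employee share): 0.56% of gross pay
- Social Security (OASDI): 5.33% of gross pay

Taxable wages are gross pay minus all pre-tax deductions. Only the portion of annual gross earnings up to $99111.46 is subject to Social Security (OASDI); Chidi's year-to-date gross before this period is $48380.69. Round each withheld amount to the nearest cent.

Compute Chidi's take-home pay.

SIMPLE IRA contribution: $5658.80 × 0.0475 = $268.79
457(b) deferral: $5658.80 × 0.048 = $271.62
Pre-tax total = $268.79 + $271.62 = $540.41
Taxable wages = $5658.80 − $540.41 = $5118.39
City income tax: $5118.39 × 0.04 = $204.74
State income tax: $5118.39 × 0.0799 = $408.96
State unemployment insurance (employee share): $5658.80 × 0.0056 = $31.69
Social Security (OASDI): cap not yet reached, full $5658.80 is subject → $5658.80 × 0.0533 = $301.61
SDI: $5658.80 × 0.0149 = $84.32
Total deductions = $268.79 + $271.62 + $204.74 + $408.96 + $31.69 + $301.61 + $84.32 = $1571.73
Net pay = $5658.80 − $1571.73 = $4087.07

$4087.07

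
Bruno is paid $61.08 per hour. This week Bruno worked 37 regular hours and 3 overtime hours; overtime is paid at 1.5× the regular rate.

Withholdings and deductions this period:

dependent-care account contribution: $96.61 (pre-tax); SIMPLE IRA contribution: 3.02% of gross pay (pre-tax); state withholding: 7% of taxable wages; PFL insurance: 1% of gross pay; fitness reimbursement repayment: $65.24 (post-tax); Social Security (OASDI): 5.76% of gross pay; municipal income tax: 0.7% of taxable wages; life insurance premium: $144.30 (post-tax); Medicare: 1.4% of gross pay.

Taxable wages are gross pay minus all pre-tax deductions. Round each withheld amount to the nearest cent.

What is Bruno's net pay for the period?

$1,763.42

Regular pay: 37 × $61.08 = $2,259.96
Overtime pay: 3 × $61.08 × 1.5 = $274.86
Gross pay = $2,259.96 + $274.86 = $2,534.82
SIMPLE IRA contribution: $2,534.82 × 0.0302 = $76.55
Dependent-care account contribution: $96.61
Pre-tax total = $76.55 + $96.61 = $173.16
Taxable wages = $2,534.82 − $173.16 = $2,361.66
State withholding: $2,361.66 × 0.07 = $165.32
Municipal income tax: $2,361.66 × 0.007 = $16.53
Social Security (OASDI): $2,534.82 × 0.0576 = $146.01
PFL insurance: $2,534.82 × 0.01 = $25.35
Medicare: $2,534.82 × 0.014 = $35.49
Fitness reimbursement repayment: $65.24
Life insurance premium: $144.30
Total deductions = $76.55 + $96.61 + $165.32 + $16.53 + $146.01 + $25.35 + $35.49 + $65.24 + $144.30 = $771.40
Net pay = $2,534.82 − $771.40 = $1,763.42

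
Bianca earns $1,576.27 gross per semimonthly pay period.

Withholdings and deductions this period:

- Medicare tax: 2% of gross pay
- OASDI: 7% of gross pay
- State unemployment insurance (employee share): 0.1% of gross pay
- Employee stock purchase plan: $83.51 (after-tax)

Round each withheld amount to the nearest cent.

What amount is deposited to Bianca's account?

$1,349.31

Medicare tax: $1,576.27 × 0.02 = $31.53
State unemployment insurance (employee share): $1,576.27 × 0.001 = $1.58
OASDI: $1,576.27 × 0.07 = $110.34
Employee stock purchase plan: $83.51
Total deductions = $31.53 + $1.58 + $110.34 + $83.51 = $226.96
Net pay = $1,576.27 − $226.96 = $1,349.31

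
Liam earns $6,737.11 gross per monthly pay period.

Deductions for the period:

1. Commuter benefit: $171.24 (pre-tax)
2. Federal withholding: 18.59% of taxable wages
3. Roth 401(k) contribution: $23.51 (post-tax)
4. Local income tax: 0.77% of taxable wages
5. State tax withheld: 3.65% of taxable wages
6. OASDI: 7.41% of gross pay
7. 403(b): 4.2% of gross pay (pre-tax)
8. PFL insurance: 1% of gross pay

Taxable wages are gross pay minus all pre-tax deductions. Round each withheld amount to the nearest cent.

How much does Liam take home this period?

403(b): $6,737.11 × 0.042 = $282.96
Commuter benefit: $171.24
Pre-tax total = $282.96 + $171.24 = $454.20
Taxable wages = $6,737.11 − $454.20 = $6,282.91
Local income tax: $6,282.91 × 0.0077 = $48.38
State tax withheld: $6,282.91 × 0.0365 = $229.33
Federal withholding: $6,282.91 × 0.1859 = $1,167.99
OASDI: $6,737.11 × 0.0741 = $499.22
PFL insurance: $6,737.11 × 0.01 = $67.37
Roth 401(k) contribution: $23.51
Total deductions = $282.96 + $171.24 + $48.38 + $229.33 + $1,167.99 + $499.22 + $67.37 + $23.51 = $2,490.00
Net pay = $6,737.11 − $2,490.00 = $4,247.11

$4,247.11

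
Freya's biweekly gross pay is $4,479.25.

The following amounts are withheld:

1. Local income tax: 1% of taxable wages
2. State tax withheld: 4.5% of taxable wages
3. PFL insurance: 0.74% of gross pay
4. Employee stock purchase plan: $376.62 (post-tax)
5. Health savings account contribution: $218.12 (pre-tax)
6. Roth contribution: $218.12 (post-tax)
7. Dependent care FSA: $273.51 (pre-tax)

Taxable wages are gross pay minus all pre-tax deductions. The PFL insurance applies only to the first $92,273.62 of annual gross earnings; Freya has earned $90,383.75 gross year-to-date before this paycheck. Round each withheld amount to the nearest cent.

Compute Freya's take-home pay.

Dependent care FSA: $273.51
Health savings account contribution: $218.12
Pre-tax total = $273.51 + $218.12 = $491.63
Taxable wages = $4,479.25 − $491.63 = $3,987.62
State tax withheld: $3,987.62 × 0.045 = $179.44
Local income tax: $3,987.62 × 0.01 = $39.88
PFL insurance: only $92,273.62 − $90,383.75 = $1,889.87 of this check is subject → $1,889.87 × 0.0074 = $13.99
Employee stock purchase plan: $376.62
Roth contribution: $218.12
Total deductions = $273.51 + $218.12 + $179.44 + $39.88 + $13.99 + $376.62 + $218.12 = $1,319.68
Net pay = $4,479.25 − $1,319.68 = $3,159.57

$3,159.57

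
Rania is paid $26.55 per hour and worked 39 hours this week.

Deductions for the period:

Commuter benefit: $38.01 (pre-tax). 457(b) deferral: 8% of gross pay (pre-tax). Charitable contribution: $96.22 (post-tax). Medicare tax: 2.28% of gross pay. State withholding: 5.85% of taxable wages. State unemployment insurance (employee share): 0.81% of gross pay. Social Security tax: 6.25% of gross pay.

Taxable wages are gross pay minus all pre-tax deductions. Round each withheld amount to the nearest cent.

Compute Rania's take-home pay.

$668.16

Gross pay: 39 × $26.55 = $1035.45
Commuter benefit: $38.01
457(b) deferral: $1035.45 × 0.08 = $82.84
Pre-tax total = $38.01 + $82.84 = $120.85
Taxable wages = $1035.45 − $120.85 = $914.60
State withholding: $914.60 × 0.0585 = $53.50
Social Security tax: $1035.45 × 0.0625 = $64.72
State unemployment insurance (employee share): $1035.45 × 0.0081 = $8.39
Medicare tax: $1035.45 × 0.0228 = $23.61
Charitable contribution: $96.22
Total deductions = $38.01 + $82.84 + $53.50 + $64.72 + $8.39 + $23.61 + $96.22 = $367.29
Net pay = $1035.45 − $367.29 = $668.16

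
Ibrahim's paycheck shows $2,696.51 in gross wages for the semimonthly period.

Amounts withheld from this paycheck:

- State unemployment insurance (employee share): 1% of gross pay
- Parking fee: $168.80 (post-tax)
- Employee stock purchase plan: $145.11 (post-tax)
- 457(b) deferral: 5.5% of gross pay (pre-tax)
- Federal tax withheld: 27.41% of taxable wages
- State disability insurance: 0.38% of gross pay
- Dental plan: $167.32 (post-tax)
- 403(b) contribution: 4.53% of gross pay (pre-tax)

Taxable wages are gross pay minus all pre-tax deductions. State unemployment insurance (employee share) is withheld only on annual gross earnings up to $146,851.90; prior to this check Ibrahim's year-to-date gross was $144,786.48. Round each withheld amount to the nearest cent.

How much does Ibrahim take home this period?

$1,248.94

457(b) deferral: $2,696.51 × 0.055 = $148.31
403(b) contribution: $2,696.51 × 0.0453 = $122.15
Pre-tax total = $148.31 + $122.15 = $270.46
Taxable wages = $2,696.51 − $270.46 = $2,426.05
Federal tax withheld: $2,426.05 × 0.2741 = $664.98
State disability insurance: $2,696.51 × 0.0038 = $10.25
State unemployment insurance (employee share): only $146,851.90 − $144,786.48 = $2,065.42 of this check is subject → $2,065.42 × 0.01 = $20.65
Parking fee: $168.80
Employee stock purchase plan: $145.11
Dental plan: $167.32
Total deductions = $148.31 + $122.15 + $664.98 + $10.25 + $20.65 + $168.80 + $145.11 + $167.32 = $1,447.57
Net pay = $2,696.51 − $1,447.57 = $1,248.94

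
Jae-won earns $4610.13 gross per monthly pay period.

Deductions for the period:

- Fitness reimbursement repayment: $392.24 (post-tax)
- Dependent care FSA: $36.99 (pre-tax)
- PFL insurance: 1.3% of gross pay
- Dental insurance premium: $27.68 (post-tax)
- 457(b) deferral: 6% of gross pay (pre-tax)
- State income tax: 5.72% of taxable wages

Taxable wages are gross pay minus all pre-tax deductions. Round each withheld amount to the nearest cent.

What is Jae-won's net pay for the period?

$3570.92

Dependent care FSA: $36.99
457(b) deferral: $4610.13 × 0.06 = $276.61
Pre-tax total = $36.99 + $276.61 = $313.60
Taxable wages = $4610.13 − $313.60 = $4296.53
State income tax: $4296.53 × 0.0572 = $245.76
PFL insurance: $4610.13 × 0.013 = $59.93
Fitness reimbursement repayment: $392.24
Dental insurance premium: $27.68
Total deductions = $36.99 + $276.61 + $245.76 + $59.93 + $392.24 + $27.68 = $1039.21
Net pay = $4610.13 − $1039.21 = $3570.92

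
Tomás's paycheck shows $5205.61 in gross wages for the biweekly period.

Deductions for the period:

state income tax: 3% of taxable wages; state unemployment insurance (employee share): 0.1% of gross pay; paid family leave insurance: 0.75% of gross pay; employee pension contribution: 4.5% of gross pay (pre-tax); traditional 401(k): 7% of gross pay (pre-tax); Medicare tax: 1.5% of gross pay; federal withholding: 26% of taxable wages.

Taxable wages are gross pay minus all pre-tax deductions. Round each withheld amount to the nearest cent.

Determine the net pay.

Traditional 401(k): $5205.61 × 0.07 = $364.39
Employee pension contribution: $5205.61 × 0.045 = $234.25
Pre-tax total = $364.39 + $234.25 = $598.64
Taxable wages = $5205.61 − $598.64 = $4606.97
Federal withholding: $4606.97 × 0.26 = $1197.81
State income tax: $4606.97 × 0.03 = $138.21
Medicare tax: $5205.61 × 0.015 = $78.08
Paid family leave insurance: $5205.61 × 0.0075 = $39.04
State unemployment insurance (employee share): $5205.61 × 0.001 = $5.21
Total deductions = $364.39 + $234.25 + $1197.81 + $138.21 + $78.08 + $39.04 + $5.21 = $2056.99
Net pay = $5205.61 − $2056.99 = $3148.62

$3148.62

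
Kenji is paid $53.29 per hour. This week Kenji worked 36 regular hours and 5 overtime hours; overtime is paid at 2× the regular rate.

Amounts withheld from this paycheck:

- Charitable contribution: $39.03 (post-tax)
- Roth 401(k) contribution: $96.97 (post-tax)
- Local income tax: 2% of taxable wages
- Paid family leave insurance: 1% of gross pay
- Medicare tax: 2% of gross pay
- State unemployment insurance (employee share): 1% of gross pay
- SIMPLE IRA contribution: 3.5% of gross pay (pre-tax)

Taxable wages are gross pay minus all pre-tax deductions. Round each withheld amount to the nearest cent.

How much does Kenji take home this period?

$2,084.18

Regular pay: 36 × $53.29 = $1,918.44
Overtime pay: 5 × $53.29 × 2 = $532.90
Gross pay = $1,918.44 + $532.90 = $2,451.34
SIMPLE IRA contribution: $2,451.34 × 0.035 = $85.80
Taxable wages = $2,451.34 − $85.80 = $2,365.54
Local income tax: $2,365.54 × 0.02 = $47.31
Paid family leave insurance: $2,451.34 × 0.01 = $24.51
Medicare tax: $2,451.34 × 0.02 = $49.03
State unemployment insurance (employee share): $2,451.34 × 0.01 = $24.51
Charitable contribution: $39.03
Roth 401(k) contribution: $96.97
Total deductions = $85.80 + $47.31 + $24.51 + $49.03 + $24.51 + $39.03 + $96.97 = $367.16
Net pay = $2,451.34 − $367.16 = $2,084.18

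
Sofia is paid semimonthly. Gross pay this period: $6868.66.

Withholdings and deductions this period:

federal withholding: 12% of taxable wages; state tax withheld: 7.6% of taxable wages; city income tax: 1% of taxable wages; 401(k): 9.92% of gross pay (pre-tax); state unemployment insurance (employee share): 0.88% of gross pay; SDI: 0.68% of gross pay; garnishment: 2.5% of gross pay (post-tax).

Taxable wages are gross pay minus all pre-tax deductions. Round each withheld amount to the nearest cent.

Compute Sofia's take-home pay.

$4633.85

401(k): $6868.66 × 0.0992 = $681.37
Taxable wages = $6868.66 − $681.37 = $6187.29
City income tax: $6187.29 × 0.01 = $61.87
Federal withholding: $6187.29 × 0.12 = $742.47
State tax withheld: $6187.29 × 0.076 = $470.23
SDI: $6868.66 × 0.0068 = $46.71
State unemployment insurance (employee share): $6868.66 × 0.0088 = $60.44
Garnishment: $6868.66 × 0.025 = $171.72
Total deductions = $681.37 + $61.87 + $742.47 + $470.23 + $46.71 + $60.44 + $171.72 = $2234.81
Net pay = $6868.66 − $2234.81 = $4633.85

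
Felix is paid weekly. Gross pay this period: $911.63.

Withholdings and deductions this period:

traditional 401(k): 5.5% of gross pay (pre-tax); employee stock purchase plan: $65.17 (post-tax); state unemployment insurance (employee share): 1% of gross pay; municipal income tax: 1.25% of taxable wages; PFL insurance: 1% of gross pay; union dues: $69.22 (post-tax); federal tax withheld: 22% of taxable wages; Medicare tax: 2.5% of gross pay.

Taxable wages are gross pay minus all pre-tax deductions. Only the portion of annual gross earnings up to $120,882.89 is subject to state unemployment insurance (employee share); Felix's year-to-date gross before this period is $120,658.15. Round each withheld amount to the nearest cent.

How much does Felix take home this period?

$492.64

Traditional 401(k): $911.63 × 0.055 = $50.14
Taxable wages = $911.63 − $50.14 = $861.49
Federal tax withheld: $861.49 × 0.22 = $189.53
Municipal income tax: $861.49 × 0.0125 = $10.77
Medicare tax: $911.63 × 0.025 = $22.79
State unemployment insurance (employee share): only $120,882.89 − $120,658.15 = $224.74 of this check is subject → $224.74 × 0.01 = $2.25
PFL insurance: $911.63 × 0.01 = $9.12
Union dues: $69.22
Employee stock purchase plan: $65.17
Total deductions = $50.14 + $189.53 + $10.77 + $22.79 + $2.25 + $9.12 + $69.22 + $65.17 = $418.99
Net pay = $911.63 − $418.99 = $492.64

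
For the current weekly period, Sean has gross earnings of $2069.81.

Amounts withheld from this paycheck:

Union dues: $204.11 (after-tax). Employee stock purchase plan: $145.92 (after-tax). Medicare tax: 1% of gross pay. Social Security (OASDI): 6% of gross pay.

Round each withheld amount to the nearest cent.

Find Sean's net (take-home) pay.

Medicare tax: $2069.81 × 0.01 = $20.70
Social Security (OASDI): $2069.81 × 0.06 = $124.19
Union dues: $204.11
Employee stock purchase plan: $145.92
Total deductions = $20.70 + $124.19 + $204.11 + $145.92 = $494.92
Net pay = $2069.81 − $494.92 = $1574.89

$1574.89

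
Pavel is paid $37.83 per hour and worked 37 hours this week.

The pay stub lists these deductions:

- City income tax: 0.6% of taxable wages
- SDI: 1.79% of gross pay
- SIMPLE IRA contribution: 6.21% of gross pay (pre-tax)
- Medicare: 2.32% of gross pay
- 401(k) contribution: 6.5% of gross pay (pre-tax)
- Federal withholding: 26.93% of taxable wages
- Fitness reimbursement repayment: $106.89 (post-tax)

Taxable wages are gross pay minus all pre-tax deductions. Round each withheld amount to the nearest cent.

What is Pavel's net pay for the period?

$721.04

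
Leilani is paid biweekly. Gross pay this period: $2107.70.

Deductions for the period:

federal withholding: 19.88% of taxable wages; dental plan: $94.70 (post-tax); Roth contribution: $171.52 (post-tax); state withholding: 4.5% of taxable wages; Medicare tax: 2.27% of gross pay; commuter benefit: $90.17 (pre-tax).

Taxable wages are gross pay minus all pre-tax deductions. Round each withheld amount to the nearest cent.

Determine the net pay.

Commuter benefit: $90.17
Taxable wages = $2107.70 − $90.17 = $2017.53
Federal withholding: $2017.53 × 0.1988 = $401.08
State withholding: $2017.53 × 0.045 = $90.79
Medicare tax: $2107.70 × 0.0227 = $47.84
Roth contribution: $171.52
Dental plan: $94.70
Total deductions = $90.17 + $401.08 + $90.79 + $47.84 + $171.52 + $94.70 = $896.10
Net pay = $2107.70 − $896.10 = $1211.60

$1211.60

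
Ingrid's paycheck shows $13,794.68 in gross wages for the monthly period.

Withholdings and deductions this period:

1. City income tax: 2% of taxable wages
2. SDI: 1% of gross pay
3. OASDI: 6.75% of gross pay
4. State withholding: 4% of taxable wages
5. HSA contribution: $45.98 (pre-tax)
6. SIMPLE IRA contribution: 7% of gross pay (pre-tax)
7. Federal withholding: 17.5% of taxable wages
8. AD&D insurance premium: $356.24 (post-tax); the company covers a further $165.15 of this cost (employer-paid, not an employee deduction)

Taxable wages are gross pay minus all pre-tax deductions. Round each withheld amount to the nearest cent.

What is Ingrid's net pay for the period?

SIMPLE IRA contribution: $13,794.68 × 0.07 = $965.63
HSA contribution: $45.98
Pre-tax total = $965.63 + $45.98 = $1,011.61
Taxable wages = $13,794.68 − $1,011.61 = $12,783.07
City income tax: $12,783.07 × 0.02 = $255.66
State withholding: $12,783.07 × 0.04 = $511.32
Federal withholding: $12,783.07 × 0.175 = $2,237.04
OASDI: $13,794.68 × 0.0675 = $931.14
SDI: $13,794.68 × 0.01 = $137.95
AD&D insurance premium: $356.24
(Employer's $165.15 toward AD&D insurance premium is not withheld from the employee.)
Total deductions = $965.63 + $45.98 + $255.66 + $511.32 + $2,237.04 + $931.14 + $137.95 + $356.24 = $5,440.96
Net pay = $13,794.68 − $5,440.96 = $8,353.72

$8,353.72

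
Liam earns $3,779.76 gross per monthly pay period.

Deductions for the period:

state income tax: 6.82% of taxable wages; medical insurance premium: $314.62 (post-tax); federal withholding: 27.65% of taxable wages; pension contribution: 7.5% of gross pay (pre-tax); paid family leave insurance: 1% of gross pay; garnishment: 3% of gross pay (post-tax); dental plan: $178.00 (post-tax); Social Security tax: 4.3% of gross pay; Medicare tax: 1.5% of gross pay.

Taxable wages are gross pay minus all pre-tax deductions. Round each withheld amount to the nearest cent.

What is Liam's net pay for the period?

$1,428.07

Pension contribution: $3,779.76 × 0.075 = $283.48
Taxable wages = $3,779.76 − $283.48 = $3,496.28
State income tax: $3,496.28 × 0.0682 = $238.45
Federal withholding: $3,496.28 × 0.2765 = $966.72
Social Security tax: $3,779.76 × 0.043 = $162.53
Medicare tax: $3,779.76 × 0.015 = $56.70
Paid family leave insurance: $3,779.76 × 0.01 = $37.80
Medical insurance premium: $314.62
Garnishment: $3,779.76 × 0.03 = $113.39
Dental plan: $178.00
Total deductions = $283.48 + $238.45 + $966.72 + $162.53 + $56.70 + $37.80 + $314.62 + $113.39 + $178.00 = $2,351.69
Net pay = $3,779.76 − $2,351.69 = $1,428.07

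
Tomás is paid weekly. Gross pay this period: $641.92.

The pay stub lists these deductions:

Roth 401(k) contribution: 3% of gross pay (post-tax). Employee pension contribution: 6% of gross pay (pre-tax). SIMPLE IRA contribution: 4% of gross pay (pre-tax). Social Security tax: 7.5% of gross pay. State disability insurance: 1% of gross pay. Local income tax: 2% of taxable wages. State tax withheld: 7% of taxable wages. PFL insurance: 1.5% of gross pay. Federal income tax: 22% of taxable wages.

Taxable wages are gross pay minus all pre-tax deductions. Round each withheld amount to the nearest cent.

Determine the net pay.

Employee pension contribution: $641.92 × 0.06 = $38.52
SIMPLE IRA contribution: $641.92 × 0.04 = $25.68
Pre-tax total = $38.52 + $25.68 = $64.20
Taxable wages = $641.92 − $64.20 = $577.72
Local income tax: $577.72 × 0.02 = $11.55
State tax withheld: $577.72 × 0.07 = $40.44
Federal income tax: $577.72 × 0.22 = $127.10
PFL insurance: $641.92 × 0.015 = $9.63
Social Security tax: $641.92 × 0.075 = $48.14
State disability insurance: $641.92 × 0.01 = $6.42
Roth 401(k) contribution: $641.92 × 0.03 = $19.26
Total deductions = $38.52 + $25.68 + $11.55 + $40.44 + $127.10 + $9.63 + $48.14 + $6.42 + $19.26 = $326.74
Net pay = $641.92 − $326.74 = $315.18

$315.18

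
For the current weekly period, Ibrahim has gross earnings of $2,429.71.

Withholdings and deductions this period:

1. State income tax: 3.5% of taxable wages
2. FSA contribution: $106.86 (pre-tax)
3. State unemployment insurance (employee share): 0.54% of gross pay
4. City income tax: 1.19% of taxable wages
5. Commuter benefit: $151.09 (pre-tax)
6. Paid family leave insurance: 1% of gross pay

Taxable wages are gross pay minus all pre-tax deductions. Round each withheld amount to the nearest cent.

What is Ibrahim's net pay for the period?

$2,032.49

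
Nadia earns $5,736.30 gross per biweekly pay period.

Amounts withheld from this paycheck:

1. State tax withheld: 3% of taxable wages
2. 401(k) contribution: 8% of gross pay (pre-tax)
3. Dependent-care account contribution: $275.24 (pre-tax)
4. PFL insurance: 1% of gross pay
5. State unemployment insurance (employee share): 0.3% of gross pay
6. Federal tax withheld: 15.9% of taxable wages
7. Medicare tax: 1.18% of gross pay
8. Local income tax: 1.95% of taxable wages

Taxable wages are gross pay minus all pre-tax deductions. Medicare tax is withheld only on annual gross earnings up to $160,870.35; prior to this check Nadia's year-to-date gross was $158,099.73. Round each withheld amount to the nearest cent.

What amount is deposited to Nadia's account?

$3,851.96

401(k) contribution: $5,736.30 × 0.08 = $458.90
Dependent-care account contribution: $275.24
Pre-tax total = $458.90 + $275.24 = $734.14
Taxable wages = $5,736.30 − $734.14 = $5,002.16
State tax withheld: $5,002.16 × 0.03 = $150.06
Local income tax: $5,002.16 × 0.0195 = $97.54
Federal tax withheld: $5,002.16 × 0.159 = $795.34
Medicare tax: only $160,870.35 − $158,099.73 = $2,770.62 of this check is subject → $2,770.62 × 0.0118 = $32.69
State unemployment insurance (employee share): $5,736.30 × 0.003 = $17.21
PFL insurance: $5,736.30 × 0.01 = $57.36
Total deductions = $458.90 + $275.24 + $150.06 + $97.54 + $795.34 + $32.69 + $17.21 + $57.36 = $1,884.34
Net pay = $5,736.30 − $1,884.34 = $3,851.96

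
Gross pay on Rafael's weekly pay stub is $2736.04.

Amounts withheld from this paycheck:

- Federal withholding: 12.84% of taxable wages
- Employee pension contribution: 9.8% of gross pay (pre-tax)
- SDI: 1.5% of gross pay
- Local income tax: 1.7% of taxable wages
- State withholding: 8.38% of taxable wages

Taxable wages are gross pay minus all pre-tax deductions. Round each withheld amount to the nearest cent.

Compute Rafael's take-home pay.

$1861.23

Employee pension contribution: $2736.04 × 0.098 = $268.13
Taxable wages = $2736.04 − $268.13 = $2467.91
State withholding: $2467.91 × 0.0838 = $206.81
Federal withholding: $2467.91 × 0.1284 = $316.88
Local income tax: $2467.91 × 0.017 = $41.95
SDI: $2736.04 × 0.015 = $41.04
Total deductions = $268.13 + $206.81 + $316.88 + $41.95 + $41.04 = $874.81
Net pay = $2736.04 − $874.81 = $1861.23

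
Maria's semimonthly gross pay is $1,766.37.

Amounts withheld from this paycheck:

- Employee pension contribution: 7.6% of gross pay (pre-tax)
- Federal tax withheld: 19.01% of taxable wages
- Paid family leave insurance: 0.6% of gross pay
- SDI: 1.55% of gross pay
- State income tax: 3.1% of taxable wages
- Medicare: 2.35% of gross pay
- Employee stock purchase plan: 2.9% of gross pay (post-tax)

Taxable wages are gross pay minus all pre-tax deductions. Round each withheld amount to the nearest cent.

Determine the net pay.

$1,140.55

Employee pension contribution: $1,766.37 × 0.076 = $134.24
Taxable wages = $1,766.37 − $134.24 = $1,632.13
State income tax: $1,632.13 × 0.031 = $50.60
Federal tax withheld: $1,632.13 × 0.1901 = $310.27
SDI: $1,766.37 × 0.0155 = $27.38
Paid family leave insurance: $1,766.37 × 0.006 = $10.60
Medicare: $1,766.37 × 0.0235 = $41.51
Employee stock purchase plan: $1,766.37 × 0.029 = $51.22
Total deductions = $134.24 + $50.60 + $310.27 + $27.38 + $10.60 + $41.51 + $51.22 = $625.82
Net pay = $1,766.37 − $625.82 = $1,140.55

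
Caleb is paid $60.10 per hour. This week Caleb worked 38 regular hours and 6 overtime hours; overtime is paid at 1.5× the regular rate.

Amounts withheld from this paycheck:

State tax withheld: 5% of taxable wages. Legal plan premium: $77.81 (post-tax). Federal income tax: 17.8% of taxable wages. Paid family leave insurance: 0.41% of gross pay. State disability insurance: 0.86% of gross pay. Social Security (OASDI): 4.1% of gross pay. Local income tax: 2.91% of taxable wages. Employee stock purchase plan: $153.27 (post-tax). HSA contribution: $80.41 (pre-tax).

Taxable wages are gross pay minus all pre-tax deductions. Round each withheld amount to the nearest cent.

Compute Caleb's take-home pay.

$1655.98

Regular pay: 38 × $60.10 = $2283.80
Overtime pay: 6 × $60.10 × 1.5 = $540.90
Gross pay = $2283.80 + $540.90 = $2824.70
HSA contribution: $80.41
Taxable wages = $2824.70 − $80.41 = $2744.29
State tax withheld: $2744.29 × 0.05 = $137.21
Local income tax: $2744.29 × 0.0291 = $79.86
Federal income tax: $2744.29 × 0.178 = $488.48
Paid family leave insurance: $2824.70 × 0.0041 = $11.58
State disability insurance: $2824.70 × 0.0086 = $24.29
Social Security (OASDI): $2824.70 × 0.041 = $115.81
Legal plan premium: $77.81
Employee stock purchase plan: $153.27
Total deductions = $80.41 + $137.21 + $79.86 + $488.48 + $11.58 + $24.29 + $115.81 + $77.81 + $153.27 = $1168.72
Net pay = $2824.70 − $1168.72 = $1655.98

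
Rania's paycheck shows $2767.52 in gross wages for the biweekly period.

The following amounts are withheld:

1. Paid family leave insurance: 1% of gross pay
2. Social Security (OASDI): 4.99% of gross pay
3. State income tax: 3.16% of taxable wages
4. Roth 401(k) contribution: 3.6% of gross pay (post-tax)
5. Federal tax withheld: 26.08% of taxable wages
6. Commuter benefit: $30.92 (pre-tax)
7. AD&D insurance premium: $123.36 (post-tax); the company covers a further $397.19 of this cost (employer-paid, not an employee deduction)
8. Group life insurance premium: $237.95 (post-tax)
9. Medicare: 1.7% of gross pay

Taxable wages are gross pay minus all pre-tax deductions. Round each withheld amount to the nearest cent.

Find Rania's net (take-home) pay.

Commuter benefit: $30.92
Taxable wages = $2767.52 − $30.92 = $2736.60
Federal tax withheld: $2736.60 × 0.2608 = $713.71
State income tax: $2736.60 × 0.0316 = $86.48
Medicare: $2767.52 × 0.017 = $47.05
Paid family leave insurance: $2767.52 × 0.01 = $27.68
Social Security (OASDI): $2767.52 × 0.0499 = $138.10
AD&D insurance premium: $123.36
Roth 401(k) contribution: $2767.52 × 0.036 = $99.63
Group life insurance premium: $237.95
(Employer's $397.19 toward AD&D insurance premium is not withheld from the employee.)
Total deductions = $30.92 + $713.71 + $86.48 + $47.05 + $27.68 + $138.10 + $123.36 + $99.63 + $237.95 = $1504.88
Net pay = $2767.52 − $1504.88 = $1262.64

$1262.64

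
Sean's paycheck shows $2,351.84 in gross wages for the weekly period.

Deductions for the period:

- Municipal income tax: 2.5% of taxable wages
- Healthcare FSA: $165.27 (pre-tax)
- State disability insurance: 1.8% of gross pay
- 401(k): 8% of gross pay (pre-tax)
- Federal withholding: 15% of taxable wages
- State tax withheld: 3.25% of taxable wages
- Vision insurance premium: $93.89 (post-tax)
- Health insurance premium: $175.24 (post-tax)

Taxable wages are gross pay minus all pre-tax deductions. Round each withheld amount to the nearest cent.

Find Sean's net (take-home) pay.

Healthcare FSA: $165.27
401(k): $2,351.84 × 0.08 = $188.15
Pre-tax total = $165.27 + $188.15 = $353.42
Taxable wages = $2,351.84 − $353.42 = $1,998.42
Municipal income tax: $1,998.42 × 0.025 = $49.96
State tax withheld: $1,998.42 × 0.0325 = $64.95
Federal withholding: $1,998.42 × 0.15 = $299.76
State disability insurance: $2,351.84 × 0.018 = $42.33
Health insurance premium: $175.24
Vision insurance premium: $93.89
Total deductions = $165.27 + $188.15 + $49.96 + $64.95 + $299.76 + $42.33 + $175.24 + $93.89 = $1,079.55
Net pay = $2,351.84 − $1,079.55 = $1,272.29

$1,272.29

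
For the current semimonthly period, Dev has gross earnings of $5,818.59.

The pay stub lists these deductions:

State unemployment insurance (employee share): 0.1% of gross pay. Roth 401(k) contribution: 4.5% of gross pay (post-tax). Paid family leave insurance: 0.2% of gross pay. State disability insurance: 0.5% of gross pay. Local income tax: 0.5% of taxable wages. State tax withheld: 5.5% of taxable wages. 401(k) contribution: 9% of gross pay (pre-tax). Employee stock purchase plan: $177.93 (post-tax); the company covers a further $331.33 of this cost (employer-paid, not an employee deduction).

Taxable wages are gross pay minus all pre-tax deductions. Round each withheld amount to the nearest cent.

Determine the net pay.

$4,490.91

401(k) contribution: $5,818.59 × 0.09 = $523.67
Taxable wages = $5,818.59 − $523.67 = $5,294.92
State tax withheld: $5,294.92 × 0.055 = $291.22
Local income tax: $5,294.92 × 0.005 = $26.47
Paid family leave insurance: $5,818.59 × 0.002 = $11.64
State unemployment insurance (employee share): $5,818.59 × 0.001 = $5.82
State disability insurance: $5,818.59 × 0.005 = $29.09
Roth 401(k) contribution: $5,818.59 × 0.045 = $261.84
Employee stock purchase plan: $177.93
(Employer's $331.33 toward employee stock purchase plan is not withheld from the employee.)
Total deductions = $523.67 + $291.22 + $26.47 + $11.64 + $5.82 + $29.09 + $261.84 + $177.93 = $1,327.68
Net pay = $5,818.59 − $1,327.68 = $4,490.91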